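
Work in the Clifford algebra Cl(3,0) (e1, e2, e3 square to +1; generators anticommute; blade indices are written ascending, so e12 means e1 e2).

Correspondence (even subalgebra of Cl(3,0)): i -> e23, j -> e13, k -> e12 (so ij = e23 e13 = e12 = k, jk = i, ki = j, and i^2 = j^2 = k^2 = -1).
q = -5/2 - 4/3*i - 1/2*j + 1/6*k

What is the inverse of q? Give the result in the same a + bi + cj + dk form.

In blades: q = -5/2 + 1/6*e12 - 1/2*e13 - 4/3*e23.
With qbar = -5/2 - 1/6*e12 + 1/2*e13 + 4/3*e23 (scalar fixed, mapped units negated), q qbar = 299/36 (the sum of squared coefficients), so q^-1 = qbar / (299/36) = -90/299 - 6/299*e12 + 18/299*e13 + 48/299*e23; translating back:
Answer: -90/299 + 48/299*i + 18/299*j - 6/299*k


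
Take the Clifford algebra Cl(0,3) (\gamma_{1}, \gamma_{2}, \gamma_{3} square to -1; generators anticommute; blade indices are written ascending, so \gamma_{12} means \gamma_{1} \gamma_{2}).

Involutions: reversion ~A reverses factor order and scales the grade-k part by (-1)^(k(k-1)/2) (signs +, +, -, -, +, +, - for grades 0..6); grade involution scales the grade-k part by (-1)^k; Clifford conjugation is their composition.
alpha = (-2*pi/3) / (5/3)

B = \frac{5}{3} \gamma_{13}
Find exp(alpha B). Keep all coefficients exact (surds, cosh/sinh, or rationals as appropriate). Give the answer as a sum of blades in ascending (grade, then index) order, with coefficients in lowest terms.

B^2 = (\frac{5}{3})^2*(\gamma_{13})^2 = \frac{25}{9}*(-1) = -\frac{25}{9} (a basis 2-blade squares to minus the product of its generators' squares).
B^2 = -\frac{25}{9} — circular case — the even/odd split gives cos and sin: l = \frac{5}{3}, alpha*l = - \frac{2 \pi}{3}, so exp(alpha B) = cos(- \frac{2 \pi}{3}) + (sin(- \frac{2 \pi}{3})/(\frac{5}{3}))*B = - \frac{1}{2} + (- \frac{3 \sqrt{3}}{10})*B.
Answer: - \frac{1}{2} - \frac{\sqrt{3}}{2} \gamma_{13}


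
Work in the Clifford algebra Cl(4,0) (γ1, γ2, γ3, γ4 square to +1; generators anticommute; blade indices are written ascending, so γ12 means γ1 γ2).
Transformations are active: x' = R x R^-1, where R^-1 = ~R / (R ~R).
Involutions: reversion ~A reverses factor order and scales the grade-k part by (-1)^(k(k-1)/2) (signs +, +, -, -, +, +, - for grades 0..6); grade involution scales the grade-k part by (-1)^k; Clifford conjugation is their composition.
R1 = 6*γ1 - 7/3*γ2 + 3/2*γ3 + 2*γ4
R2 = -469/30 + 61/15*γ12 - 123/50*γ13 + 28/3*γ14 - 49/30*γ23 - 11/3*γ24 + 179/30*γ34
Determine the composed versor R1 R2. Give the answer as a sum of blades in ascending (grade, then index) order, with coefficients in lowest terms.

Distribute over the terms of R1 (each basis-blade product reordered to ascending indices, repeated generators contracted through their squares):
(6*γ1) R2 = -469/5*γ1 + 122/5*γ2 - 369/25*γ3 + 56*γ4 - 49/5*γ123 - 22*γ124 + 179/5*γ134
(-7/3*γ2) R2 = 427/45*γ1 + 3283/90*γ2 + 343/90*γ3 + 77/9*γ4 - 287/50*γ123 + 196/9*γ124 - 1253/90*γ234
(3/2*γ3) R2 = 369/100*γ1 + 49/20*γ2 - 469/20*γ3 + 179/20*γ4 + 61/10*γ123 - 14*γ134 + 11/2*γ234
(2*γ4) R2 = -56/3*γ1 + 22/3*γ2 - 179/15*γ3 - 469/15*γ4 + 122/15*γ124 - 123/25*γ134 - 49/15*γ234
Summing the partial products and collecting blades:
Answer: -89359/900*γ1 + 12719/180*γ2 - 41699/900*γ3 + 7603/180*γ4 - 236/25*γ123 + 356/45*γ124 + 422/25*γ134 - 526/45*γ234


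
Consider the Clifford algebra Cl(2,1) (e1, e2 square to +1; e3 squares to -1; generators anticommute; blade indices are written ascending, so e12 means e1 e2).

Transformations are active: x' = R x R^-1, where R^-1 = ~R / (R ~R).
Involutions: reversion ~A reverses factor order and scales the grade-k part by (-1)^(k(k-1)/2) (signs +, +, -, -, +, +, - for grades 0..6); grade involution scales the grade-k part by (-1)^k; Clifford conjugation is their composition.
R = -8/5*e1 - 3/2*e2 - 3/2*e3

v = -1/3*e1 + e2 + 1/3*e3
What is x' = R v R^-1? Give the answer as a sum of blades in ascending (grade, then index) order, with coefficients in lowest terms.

~R = -8/5*e1 - 3/2*e2 - 3/2*e3, and R ~R = 64/25, so R^-1 = ~R / (64/25).
R v = -7/15 - 21/10*e12 - 31/30*e13 + e23
Answer: 11/12*e1 - 29/64*e2 + 41/192*e3


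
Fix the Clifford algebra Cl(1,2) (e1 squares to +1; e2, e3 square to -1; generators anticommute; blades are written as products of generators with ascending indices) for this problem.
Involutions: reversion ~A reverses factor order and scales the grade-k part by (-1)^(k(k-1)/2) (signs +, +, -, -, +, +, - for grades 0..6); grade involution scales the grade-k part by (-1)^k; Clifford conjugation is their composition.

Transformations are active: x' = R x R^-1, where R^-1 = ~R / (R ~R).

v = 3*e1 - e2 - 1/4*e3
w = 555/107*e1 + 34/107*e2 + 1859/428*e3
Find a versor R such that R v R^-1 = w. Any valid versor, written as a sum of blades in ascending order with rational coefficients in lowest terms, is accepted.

R = v + w = 876/107*e1 - 73/107*e2 + 438/107*e3 works: the equal norms (127/16) guarantee its sandwich swaps v into w.
Answer: 876/107*e1 - 73/107*e2 + 438/107*e3


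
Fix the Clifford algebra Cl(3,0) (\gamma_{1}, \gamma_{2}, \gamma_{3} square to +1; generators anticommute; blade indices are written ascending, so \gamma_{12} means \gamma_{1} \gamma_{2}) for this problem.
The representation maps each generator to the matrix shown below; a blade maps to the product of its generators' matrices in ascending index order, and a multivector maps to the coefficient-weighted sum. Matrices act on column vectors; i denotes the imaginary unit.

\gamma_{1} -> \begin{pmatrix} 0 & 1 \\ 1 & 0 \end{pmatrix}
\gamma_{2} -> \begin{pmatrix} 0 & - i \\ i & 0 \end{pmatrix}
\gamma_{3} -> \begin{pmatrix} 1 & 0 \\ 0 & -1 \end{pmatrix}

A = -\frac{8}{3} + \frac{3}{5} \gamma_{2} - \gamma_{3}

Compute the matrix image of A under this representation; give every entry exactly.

M = (-\frac{8}{3})*1 + (\frac{3}{5})*rho(\gamma_{2}) + (-1)*rho(\gamma_{3}), summed entrywise (1 is the identity matrix):
Answer: \begin{pmatrix} - \frac{11}{3} & - \frac{3 i}{5} \\ \frac{3 i}{5} & - \frac{5}{3} \end{pmatrix}


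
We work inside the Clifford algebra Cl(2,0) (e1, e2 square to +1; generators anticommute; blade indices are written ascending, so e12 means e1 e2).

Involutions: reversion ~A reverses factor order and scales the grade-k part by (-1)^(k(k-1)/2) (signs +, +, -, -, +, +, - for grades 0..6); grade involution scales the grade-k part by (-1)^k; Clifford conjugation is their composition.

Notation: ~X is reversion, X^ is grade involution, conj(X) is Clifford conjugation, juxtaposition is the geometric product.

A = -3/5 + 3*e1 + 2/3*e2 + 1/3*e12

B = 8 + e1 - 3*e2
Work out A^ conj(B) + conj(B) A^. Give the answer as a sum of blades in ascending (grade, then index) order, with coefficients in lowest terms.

first term: -19/5 - 112/5*e1 - 34/5*e2 - 7*e12
second term: -19/5 - 122/5*e1 - 112/15*e2 + 37/3*e12
Answer: -38/5 - 234/5*e1 - 214/15*e2 + 16/3*e12


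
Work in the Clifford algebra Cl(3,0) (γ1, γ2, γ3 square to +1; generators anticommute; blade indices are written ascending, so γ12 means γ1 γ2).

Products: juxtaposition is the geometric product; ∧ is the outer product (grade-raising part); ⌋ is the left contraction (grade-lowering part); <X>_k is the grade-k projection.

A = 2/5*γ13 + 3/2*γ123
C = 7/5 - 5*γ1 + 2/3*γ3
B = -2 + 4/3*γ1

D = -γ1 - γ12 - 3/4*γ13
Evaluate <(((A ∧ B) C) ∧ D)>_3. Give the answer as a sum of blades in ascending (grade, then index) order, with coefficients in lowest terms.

step 1: -4/5*γ13 - 3*γ123
step 2: -8/15*γ1 - 4*γ3 - 2*γ12 - 28/25*γ13 + 15*γ23 - 21/5*γ123
step 3: -4*γ13 - 11*γ123
step 4: -11*γ123
Answer: -11*γ123


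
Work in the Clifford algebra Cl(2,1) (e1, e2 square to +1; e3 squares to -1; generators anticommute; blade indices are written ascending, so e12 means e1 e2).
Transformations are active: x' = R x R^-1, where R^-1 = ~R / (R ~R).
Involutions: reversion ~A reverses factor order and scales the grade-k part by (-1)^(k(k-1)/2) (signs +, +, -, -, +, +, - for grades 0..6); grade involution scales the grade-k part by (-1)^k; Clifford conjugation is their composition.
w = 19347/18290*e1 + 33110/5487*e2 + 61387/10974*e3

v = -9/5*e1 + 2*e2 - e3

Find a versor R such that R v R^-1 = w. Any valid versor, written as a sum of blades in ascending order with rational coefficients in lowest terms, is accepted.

A norm check does it: q(v) = q(w) = 156/25, hence R = v + w = -2715/3658*e1 + 44084/5487*e2 + 50413/10974*e3 realises the map — parallel part kept, (v - w)/2 negated, v carried to w.
Answer: -2715/3658*e1 + 44084/5487*e2 + 50413/10974*e3


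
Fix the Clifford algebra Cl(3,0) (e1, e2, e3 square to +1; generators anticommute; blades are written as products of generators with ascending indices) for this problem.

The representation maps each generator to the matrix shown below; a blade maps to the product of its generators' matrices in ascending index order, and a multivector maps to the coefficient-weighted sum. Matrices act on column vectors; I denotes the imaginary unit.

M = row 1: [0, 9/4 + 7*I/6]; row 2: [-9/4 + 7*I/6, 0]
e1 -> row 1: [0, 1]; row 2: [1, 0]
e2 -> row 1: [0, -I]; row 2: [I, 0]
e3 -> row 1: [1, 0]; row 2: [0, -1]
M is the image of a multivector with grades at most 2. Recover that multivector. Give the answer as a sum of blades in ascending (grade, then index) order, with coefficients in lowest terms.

Method: 1, rho(e1), rho(e2), rho(e3) form a trace-orthogonal basis of the 2x2 complex matrices (tr(X Y) = 2 if X = Y, else 0), so M = m0*1 + m1*rho(e1) + m2*rho(e2) + m3*rho(e3) with m0 = tr(M)/2 = 0, m1 = tr(M rho(e1))/2 = 7*I/6, m2 = tr(M rho(e2))/2 = 9*I/4, m3 = tr(M rho(e3))/2 = 0.
Multiplying table entries, the bivector images are rho(e1 e2) = I*rho(e3), rho(e1 e3) = -I*rho(e2), rho(e2 e3) = I*rho(e1); with real blade coefficients the real parts of m0..m3 are the coefficients of 1, e1, e2, e3 and the imaginary parts give the bivectors (e2 e3: Im m1, e1 e3: -Im m2, e1 e2: Im m3).
Answer: -9/4*e1 e3 + 7/6*e2 e3


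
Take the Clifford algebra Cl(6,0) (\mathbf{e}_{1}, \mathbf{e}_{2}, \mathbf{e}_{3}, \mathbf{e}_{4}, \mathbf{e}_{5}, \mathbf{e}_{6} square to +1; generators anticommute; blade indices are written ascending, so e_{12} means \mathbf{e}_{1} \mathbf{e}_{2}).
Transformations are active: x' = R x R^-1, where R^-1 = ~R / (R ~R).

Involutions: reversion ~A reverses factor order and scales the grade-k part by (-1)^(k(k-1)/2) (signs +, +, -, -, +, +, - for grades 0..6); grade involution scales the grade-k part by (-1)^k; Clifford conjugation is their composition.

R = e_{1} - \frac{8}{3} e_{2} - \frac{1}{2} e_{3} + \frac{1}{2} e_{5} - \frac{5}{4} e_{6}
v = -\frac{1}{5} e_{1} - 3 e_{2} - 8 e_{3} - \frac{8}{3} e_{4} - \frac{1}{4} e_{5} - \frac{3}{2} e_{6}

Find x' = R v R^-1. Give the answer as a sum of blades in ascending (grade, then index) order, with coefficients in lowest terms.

~R = e_{1} - \frac{8}{3} e_{2} - \frac{1}{2} e_{3} + \frac{1}{2} e_{5} - \frac{5}{4} e_{6}, and R ~R = \frac{1465}{144}, so R^-1 = ~R / (\frac{1465}{144}).
R v = \frac{271}{20} - \frac{53}{15} e_{12} - \frac{81}{10} e_{13} - \frac{8}{3} e_{14} - \frac{3}{20} e_{15} - \frac{7}{4} e_{16} + \frac{119}{6} e_{23} + \frac{64}{9} e_{24} + \frac{13}{6} e_{25} + \frac{1}{4} e_{26} + \frac{4}{3} e_{34} + \frac{33}{8} e_{35} - \frac{37}{4} e_{36} + \frac{4}{3} e_{45} - \frac{10}{3} e_{46} - \frac{17}{16} e_{56}
Answer: \frac{20977}{7325} e_{1} - \frac{30057}{7325} e_{2} + \frac{48844}{7325} e_{3} + \frac{8}{3} e_{4} + \frac{46349}{29300} e_{5} - \frac{5361}{2930} e_{6}


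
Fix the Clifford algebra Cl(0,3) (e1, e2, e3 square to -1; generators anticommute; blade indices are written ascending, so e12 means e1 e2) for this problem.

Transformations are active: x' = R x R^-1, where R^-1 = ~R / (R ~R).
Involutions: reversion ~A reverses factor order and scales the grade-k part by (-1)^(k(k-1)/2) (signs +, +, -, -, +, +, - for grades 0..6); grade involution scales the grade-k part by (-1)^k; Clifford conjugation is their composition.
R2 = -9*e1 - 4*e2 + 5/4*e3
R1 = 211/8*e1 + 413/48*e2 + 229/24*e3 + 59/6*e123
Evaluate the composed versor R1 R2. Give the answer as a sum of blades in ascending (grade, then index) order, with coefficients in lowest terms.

Distribute over the terms of R2 (each basis-blade product reordered to ascending indices, repeated generators contracted through their squares):
R1 (-9*e1) = 1899/8 + 1239/16*e12 + 687/8*e13 + 177/2*e23
R1 (-4*e2) = 413/12 - 211/2*e12 - 118/3*e13 + 229/6*e23
R1 (5/4*e3) = -1145/96 - 295/24*e12 + 1055/32*e13 + 2065/192*e23
Summing the partial products and collecting blades:
Answer: 24947/96 - 1937/48*e12 + 7633/96*e13 + 8795/64*e23


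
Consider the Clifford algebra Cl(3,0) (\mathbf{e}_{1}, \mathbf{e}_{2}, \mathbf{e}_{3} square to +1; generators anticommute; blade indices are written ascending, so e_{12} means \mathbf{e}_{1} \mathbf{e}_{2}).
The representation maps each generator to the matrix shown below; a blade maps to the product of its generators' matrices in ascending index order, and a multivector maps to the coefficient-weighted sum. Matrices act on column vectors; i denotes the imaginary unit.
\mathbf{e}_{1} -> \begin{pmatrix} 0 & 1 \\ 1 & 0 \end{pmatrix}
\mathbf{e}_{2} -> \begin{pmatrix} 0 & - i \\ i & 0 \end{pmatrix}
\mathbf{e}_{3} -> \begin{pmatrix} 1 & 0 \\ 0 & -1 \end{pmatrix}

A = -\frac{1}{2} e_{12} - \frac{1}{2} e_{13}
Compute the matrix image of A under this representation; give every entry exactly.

Bivector images (products of the table entries): rho(e_{12}) = rho(\mathbf{e}_{1})rho(\mathbf{e}_{2}) = \begin{pmatrix} i & 0 \\ 0 & - i \end{pmatrix}; rho(e_{13}) = rho(\mathbf{e}_{1})rho(\mathbf{e}_{3}) = \begin{pmatrix} 0 & -1 \\ 1 & 0 \end{pmatrix}.
M = (-\frac{1}{2})*rho(e_{12}) + (-\frac{1}{2})*rho(e_{13}), summed entrywise:
Answer: \begin{pmatrix} - \frac{i}{2} & \frac{1}{2} \\ - \frac{1}{2} & \frac{i}{2} \end{pmatrix}


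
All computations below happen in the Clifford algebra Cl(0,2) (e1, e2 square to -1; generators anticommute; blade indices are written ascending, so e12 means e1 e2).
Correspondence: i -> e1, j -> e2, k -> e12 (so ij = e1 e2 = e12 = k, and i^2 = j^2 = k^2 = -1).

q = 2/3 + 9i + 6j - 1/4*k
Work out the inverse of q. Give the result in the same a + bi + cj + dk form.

In blades: q = 2/3 + 9*e1 + 6*e2 - 1/4*e12.
With qbar = 2/3 - 9*e1 - 6*e2 + 1/4*e12 (scalar fixed, mapped units negated), q qbar = 16921/144 (the sum of squared coefficients), so q^-1 = qbar / (16921/144) = 96/16921 - 1296/16921*e1 - 864/16921*e2 + 36/16921*e12; translating back:
Answer: 96/16921 - 1296/16921*i - 864/16921*j + 36/16921*k


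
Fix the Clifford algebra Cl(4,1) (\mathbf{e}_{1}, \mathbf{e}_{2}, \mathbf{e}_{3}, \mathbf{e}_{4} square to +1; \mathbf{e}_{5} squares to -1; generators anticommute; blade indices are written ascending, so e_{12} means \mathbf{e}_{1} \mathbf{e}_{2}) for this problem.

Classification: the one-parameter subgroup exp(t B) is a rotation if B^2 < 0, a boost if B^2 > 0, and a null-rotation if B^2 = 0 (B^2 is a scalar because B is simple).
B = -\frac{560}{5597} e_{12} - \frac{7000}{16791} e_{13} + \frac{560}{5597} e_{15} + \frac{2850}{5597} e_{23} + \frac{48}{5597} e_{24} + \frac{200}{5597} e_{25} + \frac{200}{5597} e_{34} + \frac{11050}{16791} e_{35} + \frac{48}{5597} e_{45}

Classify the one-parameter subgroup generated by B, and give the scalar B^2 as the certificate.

B^2 term by term: the squares give (-\frac{560}{5597})^2*(e_{12})^2 + (-\frac{7000}{16791})^2*(e_{13})^2 + (\frac{560}{5597})^2*(e_{15})^2 + (\frac{2850}{5597})^2*(e_{23})^2 + (\frac{48}{5597})^2*(e_{24})^2 + (\frac{200}{5597})^2*(e_{25})^2 + (\frac{200}{5597})^2*(e_{34})^2 + (\frac{11050}{16791})^2*(e_{35})^2 + (\frac{48}{5597})^2*(e_{45})^2 = \frac{313600}{31326409}*(-1) + \frac{49000000}{281937681}*(-1) + \frac{313600}{31326409}*(+1) + \frac{8122500}{31326409}*(-1) + \frac{2304}{31326409}*(-1) + \frac{40000}{31326409}*(+1) + \frac{40000}{31326409}*(-1) + \frac{122102500}{281937681}*(+1) + \frac{2304}{31326409}*(+1) = 0 (each basis 2-blade squares to minus the product of its generators' squares); cross terms between blades sharing an index anticommute and cancel; the commuting (index-disjoint) pairs give grade-4 terms 2*c*c'*(blade product), which cancel blade by blade — e_{1234}: -\frac{224000}{31326409} + \frac{224000}{31326409} = 0; e_{1235}: -\frac{12376000}{93979227} + \frac{2800000}{93979227} + \frac{3192000}{31326409} = 0; e_{1245}: -\frac{53760}{31326409} + \frac{53760}{31326409} = 0; e_{1345}: -\frac{224000}{31326409} + \frac{224000}{31326409} = 0; e_{2345}: \frac{273600}{31326409} - \frac{353600}{31326409} + \frac{80000}{31326409} = 0 — confirming B is simple. So B^2 = 0.
Answer: null-rotation, certificate B^2 = 0. The scalar 0 is the complete invariant here: its sign names the subgroup type.


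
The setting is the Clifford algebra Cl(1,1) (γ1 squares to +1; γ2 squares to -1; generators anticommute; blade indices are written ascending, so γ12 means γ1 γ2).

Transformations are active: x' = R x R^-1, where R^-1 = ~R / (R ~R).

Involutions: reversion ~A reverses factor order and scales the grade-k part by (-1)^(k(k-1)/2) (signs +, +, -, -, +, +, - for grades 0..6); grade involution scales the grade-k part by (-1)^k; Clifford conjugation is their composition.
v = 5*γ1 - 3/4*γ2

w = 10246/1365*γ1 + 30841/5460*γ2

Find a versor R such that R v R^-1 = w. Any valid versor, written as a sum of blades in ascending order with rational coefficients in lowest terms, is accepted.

Take R = v + w = 17071/1365*γ1 + 13373/2730*γ2. Because q(v) = q(w) = 391/16, conjugation by R sends v exactly to w.
Answer: 17071/1365*γ1 + 13373/2730*γ2


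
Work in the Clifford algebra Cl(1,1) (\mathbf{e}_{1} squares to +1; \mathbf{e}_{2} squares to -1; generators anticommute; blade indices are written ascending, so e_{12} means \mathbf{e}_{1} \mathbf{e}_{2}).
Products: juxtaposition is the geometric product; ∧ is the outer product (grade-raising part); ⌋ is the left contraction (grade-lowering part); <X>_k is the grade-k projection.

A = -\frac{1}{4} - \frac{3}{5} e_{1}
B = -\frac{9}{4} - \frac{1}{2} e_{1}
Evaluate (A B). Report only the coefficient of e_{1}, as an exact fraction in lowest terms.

step 1: \frac{69}{80} + \frac{59}{40} e_{1}
Answer: \frac{59}{40}


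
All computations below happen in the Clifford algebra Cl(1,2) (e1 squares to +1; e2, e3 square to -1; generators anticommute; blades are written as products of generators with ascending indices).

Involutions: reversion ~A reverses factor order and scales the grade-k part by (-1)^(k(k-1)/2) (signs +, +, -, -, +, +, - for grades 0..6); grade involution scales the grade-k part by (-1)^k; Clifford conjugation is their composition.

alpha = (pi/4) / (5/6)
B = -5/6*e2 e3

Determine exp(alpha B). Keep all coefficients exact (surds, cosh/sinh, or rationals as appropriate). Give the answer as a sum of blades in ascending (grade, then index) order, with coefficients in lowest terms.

B^2 = (-5/6)^2*(e2 e3)^2 = 25/36*(-1) = -25/36 (a basis 2-blade squares to minus the product of its generators' squares).
B^2 = -25/36 — a negative square means the series sums to a rotation: l = 5/6, alpha*l = pi/4, so exp(alpha B) = cos(pi/4) + (sin(pi/4)/(5/6))*B = sqrt(2)/2 + (3*sqrt(2)/5)*B.
Answer: sqrt(2)/2 - sqrt(2)/2*e2 e3


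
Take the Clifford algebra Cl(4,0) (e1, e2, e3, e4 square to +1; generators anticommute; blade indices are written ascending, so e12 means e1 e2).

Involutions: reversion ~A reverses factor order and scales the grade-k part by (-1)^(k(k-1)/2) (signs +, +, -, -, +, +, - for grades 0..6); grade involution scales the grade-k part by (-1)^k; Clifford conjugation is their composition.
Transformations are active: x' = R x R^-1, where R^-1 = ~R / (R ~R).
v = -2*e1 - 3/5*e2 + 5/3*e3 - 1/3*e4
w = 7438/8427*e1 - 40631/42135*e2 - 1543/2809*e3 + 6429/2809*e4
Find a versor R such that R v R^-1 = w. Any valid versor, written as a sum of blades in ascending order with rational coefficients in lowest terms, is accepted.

Sketch: the shared square 1631/225 makes R = v + w = -9416/8427*e1 - 65912/42135*e2 + 9416/8427*e3 + 16478/8427*e4 the natural versor; its sandwich fixes that direction, negates (v - w)/2, and sends v to w.
Answer: -9416/8427*e1 - 65912/42135*e2 + 9416/8427*e3 + 16478/8427*e4


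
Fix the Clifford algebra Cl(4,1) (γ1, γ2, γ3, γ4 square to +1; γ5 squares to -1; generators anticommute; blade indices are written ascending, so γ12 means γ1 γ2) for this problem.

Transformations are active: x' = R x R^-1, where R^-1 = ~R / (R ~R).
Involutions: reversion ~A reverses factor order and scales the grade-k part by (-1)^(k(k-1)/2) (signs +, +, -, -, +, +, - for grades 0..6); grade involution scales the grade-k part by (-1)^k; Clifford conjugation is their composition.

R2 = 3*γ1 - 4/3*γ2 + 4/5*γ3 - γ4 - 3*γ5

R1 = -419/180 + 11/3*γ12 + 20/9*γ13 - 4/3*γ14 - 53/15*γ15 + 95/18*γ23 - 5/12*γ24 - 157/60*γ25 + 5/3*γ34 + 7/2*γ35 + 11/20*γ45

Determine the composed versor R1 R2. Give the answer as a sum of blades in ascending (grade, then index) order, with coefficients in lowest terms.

Distribute over the terms of R2 (each basis-blade product reordered to ascending indices, repeated generators contracted through their squares):
R1 (3*γ1) = -419/60*γ1 - 11*γ2 - 20/3*γ3 + 4*γ4 + 53/5*γ5 + 95/6*γ123 - 5/4*γ124 - 157/20*γ125 + 5*γ134 + 21/2*γ135 + 33/20*γ145
R1 (-4/3*γ2) = -44/9*γ1 + 419/135*γ2 + 190/27*γ3 - 5/9*γ4 - 157/45*γ5 + 80/27*γ123 - 16/9*γ124 - 212/45*γ125 - 20/9*γ234 - 14/3*γ235 - 11/15*γ245
R1 (4/5*γ3) = 16/9*γ1 + 38/9*γ2 - 419/225*γ3 - 4/3*γ4 - 14/5*γ5 + 44/15*γ123 + 16/15*γ134 + 212/75*γ135 + 1/3*γ234 + 157/75*γ235 + 11/25*γ345
R1 (-γ4) = 4/3*γ1 + 5/12*γ2 - 5/3*γ3 + 419/180*γ4 + 11/20*γ5 - 11/3*γ124 - 20/9*γ134 - 53/15*γ145 - 95/18*γ234 - 157/60*γ245 + 7/2*γ345
R1 (-3*γ5) = -53/5*γ1 - 157/20*γ2 + 21/2*γ3 + 33/20*γ4 + 419/60*γ5 - 11*γ125 - 20/3*γ135 + 4*γ145 - 95/6*γ235 + 5/4*γ245 - 5*γ345
Summing the partial products and collecting blades:
Answer: -697/36*γ1 - 2999/270*γ2 + 9911/1350*γ3 + 274/45*γ4 + 533/45*γ5 + 5867/270*γ123 - 241/36*γ124 - 4241/180*γ125 + 173/45*γ134 + 333/50*γ135 + 127/60*γ145 - 43/6*γ234 - 2761/150*γ235 - 21/10*γ245 - 53/50*γ345


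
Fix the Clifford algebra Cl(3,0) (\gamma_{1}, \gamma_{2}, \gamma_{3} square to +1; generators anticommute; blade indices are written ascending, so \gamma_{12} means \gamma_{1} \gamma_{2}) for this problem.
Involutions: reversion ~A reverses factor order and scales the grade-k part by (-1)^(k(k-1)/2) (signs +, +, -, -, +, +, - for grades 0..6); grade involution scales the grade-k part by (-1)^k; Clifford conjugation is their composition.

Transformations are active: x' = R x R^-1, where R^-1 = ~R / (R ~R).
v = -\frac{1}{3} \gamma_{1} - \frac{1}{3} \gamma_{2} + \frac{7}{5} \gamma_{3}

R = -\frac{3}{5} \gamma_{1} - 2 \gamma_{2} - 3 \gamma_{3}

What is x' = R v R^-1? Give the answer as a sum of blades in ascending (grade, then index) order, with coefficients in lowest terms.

~R = -\frac{3}{5} \gamma_{1} - 2 \gamma_{2} - 3 \gamma_{3}, and R ~R = \frac{334}{25}, so R^-1 = ~R / (\frac{334}{25}).
R v = -\frac{10}{3} - \frac{7}{15} \gamma_{12} - \frac{46}{25} \gamma_{13} - \frac{19}{5} \gamma_{23}
Answer: \frac{317}{501} \gamma_{1} + \frac{667}{501} \gamma_{2} + \frac{81}{835} \gamma_{3}


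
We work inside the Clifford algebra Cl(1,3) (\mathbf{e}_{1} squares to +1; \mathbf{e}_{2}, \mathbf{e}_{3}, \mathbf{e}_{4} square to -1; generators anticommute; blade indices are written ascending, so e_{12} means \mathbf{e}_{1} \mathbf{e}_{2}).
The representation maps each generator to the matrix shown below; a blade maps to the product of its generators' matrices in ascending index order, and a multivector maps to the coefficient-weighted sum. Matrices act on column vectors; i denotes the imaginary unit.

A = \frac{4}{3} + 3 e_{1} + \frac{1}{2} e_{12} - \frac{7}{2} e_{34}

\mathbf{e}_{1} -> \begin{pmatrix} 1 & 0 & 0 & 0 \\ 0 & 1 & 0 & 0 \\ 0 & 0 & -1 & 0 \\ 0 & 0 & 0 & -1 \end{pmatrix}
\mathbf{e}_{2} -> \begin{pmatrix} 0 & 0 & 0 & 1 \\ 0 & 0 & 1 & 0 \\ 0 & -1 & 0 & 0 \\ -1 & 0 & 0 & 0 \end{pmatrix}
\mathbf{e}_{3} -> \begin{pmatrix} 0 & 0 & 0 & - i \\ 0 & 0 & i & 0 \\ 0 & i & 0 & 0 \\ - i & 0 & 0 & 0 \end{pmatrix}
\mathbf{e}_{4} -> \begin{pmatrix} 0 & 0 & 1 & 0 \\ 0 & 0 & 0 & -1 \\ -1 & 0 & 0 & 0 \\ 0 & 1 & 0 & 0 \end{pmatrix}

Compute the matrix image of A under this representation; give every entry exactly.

Bivector images (products of the table entries): rho(e_{12}) = rho(\mathbf{e}_{1})rho(\mathbf{e}_{2}) = \begin{pmatrix} 0 & 0 & 0 & 1 \\ 0 & 0 & 1 & 0 \\ 0 & 1 & 0 & 0 \\ 1 & 0 & 0 & 0 \end{pmatrix}; rho(e_{34}) = rho(\mathbf{e}_{3})rho(\mathbf{e}_{4}) = \begin{pmatrix} 0 & - i & 0 & 0 \\ - i & 0 & 0 & 0 \\ 0 & 0 & 0 & - i \\ 0 & 0 & - i & 0 \end{pmatrix}.
M = (\frac{4}{3})*1 + (3)*rho(e_{1}) + (\frac{1}{2})*rho(e_{12}) + (-\frac{7}{2})*rho(e_{34}), summed entrywise (1 is the identity matrix):
Answer: \begin{pmatrix} \frac{13}{3} & \frac{7 i}{2} & 0 & \frac{1}{2} \\ \frac{7 i}{2} & \frac{13}{3} & \frac{1}{2} & 0 \\ 0 & \frac{1}{2} & - \frac{5}{3} & \frac{7 i}{2} \\ \frac{1}{2} & 0 & \frac{7 i}{2} & - \frac{5}{3} \end{pmatrix}


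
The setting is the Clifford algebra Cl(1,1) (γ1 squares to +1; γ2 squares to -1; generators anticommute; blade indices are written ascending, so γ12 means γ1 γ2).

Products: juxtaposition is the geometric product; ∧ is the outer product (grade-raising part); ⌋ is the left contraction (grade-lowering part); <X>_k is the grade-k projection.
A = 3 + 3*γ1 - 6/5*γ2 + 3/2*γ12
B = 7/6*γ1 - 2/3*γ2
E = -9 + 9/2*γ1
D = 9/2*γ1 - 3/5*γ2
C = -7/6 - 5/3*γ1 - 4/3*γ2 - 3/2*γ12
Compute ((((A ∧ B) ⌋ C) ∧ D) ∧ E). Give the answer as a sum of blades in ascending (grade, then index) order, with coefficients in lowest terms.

step 1: 7/2*γ1 - 2*γ2 - 3/5*γ12
step 2: -38/5 + 3*γ1 - 21/4*γ2
step 3: -171/5*γ1 + 114/25*γ2 + 873/40*γ12
step 4: 1539/5*γ1 - 1026/25*γ2 - 43389/200*γ12
Answer: 1539/5*γ1 - 1026/25*γ2 - 43389/200*γ12


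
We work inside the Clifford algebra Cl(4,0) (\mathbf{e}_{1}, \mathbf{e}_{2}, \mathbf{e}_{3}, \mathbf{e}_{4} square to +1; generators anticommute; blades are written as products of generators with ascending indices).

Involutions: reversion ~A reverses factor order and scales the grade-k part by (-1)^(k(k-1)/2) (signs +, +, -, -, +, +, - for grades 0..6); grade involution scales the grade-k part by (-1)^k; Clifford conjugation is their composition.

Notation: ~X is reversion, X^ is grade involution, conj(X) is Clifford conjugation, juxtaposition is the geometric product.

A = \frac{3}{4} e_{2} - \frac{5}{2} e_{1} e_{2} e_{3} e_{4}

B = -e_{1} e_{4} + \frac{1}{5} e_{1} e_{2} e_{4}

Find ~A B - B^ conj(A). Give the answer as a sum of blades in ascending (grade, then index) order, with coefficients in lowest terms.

first term: \frac{1}{2} e_{3} - \frac{3}{20} e_{1} e_{4} - \frac{5}{2} e_{2} e_{3} + \frac{3}{4} e_{1} e_{2} e_{4}
second term: \frac{1}{2} e_{3} - \frac{3}{20} e_{1} e_{4} - \frac{5}{2} e_{2} e_{3} - \frac{3}{4} e_{1} e_{2} e_{4}
Answer: \frac{3}{2} e_{1} e_{2} e_{4}


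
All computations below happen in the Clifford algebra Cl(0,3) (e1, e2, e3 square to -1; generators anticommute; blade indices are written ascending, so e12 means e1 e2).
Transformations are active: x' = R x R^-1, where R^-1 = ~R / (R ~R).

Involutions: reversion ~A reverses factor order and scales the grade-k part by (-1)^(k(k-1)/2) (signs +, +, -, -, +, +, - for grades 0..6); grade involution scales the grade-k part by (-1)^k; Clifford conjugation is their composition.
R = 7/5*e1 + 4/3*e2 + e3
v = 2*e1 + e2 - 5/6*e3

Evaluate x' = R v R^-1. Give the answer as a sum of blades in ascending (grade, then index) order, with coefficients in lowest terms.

~R = 7/5*e1 + 4/3*e2 + e3, and R ~R = -1066/225, so R^-1 = ~R / (-1066/225).
R v = -33/10 - 19/15*e12 - 19/6*e13 - 19/9*e23
Answer: -53/1066*e1 + 457/533*e2 + 3560/1599*e3


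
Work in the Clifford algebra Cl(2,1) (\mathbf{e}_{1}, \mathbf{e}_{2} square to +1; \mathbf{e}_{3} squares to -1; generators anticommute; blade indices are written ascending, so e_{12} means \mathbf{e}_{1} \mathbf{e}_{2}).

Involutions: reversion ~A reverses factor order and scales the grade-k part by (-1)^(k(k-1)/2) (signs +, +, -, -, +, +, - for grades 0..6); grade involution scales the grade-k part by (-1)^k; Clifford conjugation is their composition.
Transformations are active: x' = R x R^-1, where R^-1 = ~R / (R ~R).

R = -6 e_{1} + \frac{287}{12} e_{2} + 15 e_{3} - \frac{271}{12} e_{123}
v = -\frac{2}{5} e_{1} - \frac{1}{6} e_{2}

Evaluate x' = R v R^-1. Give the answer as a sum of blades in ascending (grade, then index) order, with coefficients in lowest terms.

~R = -6 e_{1} + \frac{287}{12} e_{2} + 15 e_{3} + \frac{271}{12} e_{123}, and R ~R = -127, so R^-1 = ~R / (-127).
R v = -\frac{571}{360} + \frac{317}{30} e_{12} + \frac{161}{72} e_{13} + \frac{173}{15} e_{23}
Answer: -\frac{22012}{5715} e_{1} + \frac{5941}{3810} e_{2} + \frac{23618}{5715} e_{3}


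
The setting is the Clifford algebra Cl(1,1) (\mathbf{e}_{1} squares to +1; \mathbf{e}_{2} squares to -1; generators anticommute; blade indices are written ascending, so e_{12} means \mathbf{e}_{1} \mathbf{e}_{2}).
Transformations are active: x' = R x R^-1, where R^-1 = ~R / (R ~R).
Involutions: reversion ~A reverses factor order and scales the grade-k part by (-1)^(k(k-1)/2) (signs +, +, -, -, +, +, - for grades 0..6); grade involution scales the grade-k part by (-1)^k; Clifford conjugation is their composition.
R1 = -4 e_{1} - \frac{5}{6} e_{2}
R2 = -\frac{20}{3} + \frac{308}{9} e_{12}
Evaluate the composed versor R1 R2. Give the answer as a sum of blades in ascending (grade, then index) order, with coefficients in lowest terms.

Distribute over the terms of R1 (each basis-blade product reordered to ascending indices, repeated generators contracted through their squares):
(-4 e_{1}) R2 = \frac{80}{3} e_{1} - \frac{1232}{9} e_{2}
(-\frac{5}{6} e_{2}) R2 = -\frac{770}{27} e_{1} + \frac{50}{9} e_{2}
Summing the partial products and collecting blades:
Answer: -\frac{50}{27} e_{1} - \frac{394}{3} e_{2}


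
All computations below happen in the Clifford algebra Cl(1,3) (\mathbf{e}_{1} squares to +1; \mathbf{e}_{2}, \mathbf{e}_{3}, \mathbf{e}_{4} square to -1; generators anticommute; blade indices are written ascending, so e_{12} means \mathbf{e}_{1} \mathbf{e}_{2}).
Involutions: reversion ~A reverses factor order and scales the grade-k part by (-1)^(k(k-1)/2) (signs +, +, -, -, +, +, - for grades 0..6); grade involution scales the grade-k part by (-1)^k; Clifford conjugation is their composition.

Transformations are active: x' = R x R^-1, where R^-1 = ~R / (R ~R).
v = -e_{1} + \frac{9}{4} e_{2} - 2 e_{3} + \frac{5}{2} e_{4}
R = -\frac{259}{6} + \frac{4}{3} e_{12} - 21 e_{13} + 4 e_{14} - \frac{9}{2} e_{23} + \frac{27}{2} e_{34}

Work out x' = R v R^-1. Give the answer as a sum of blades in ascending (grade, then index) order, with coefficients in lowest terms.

~R = -\frac{259}{6} - \frac{4}{3} e_{12} + 21 e_{13} - 4 e_{14} + \frac{9}{2} e_{23} - \frac{27}{2} e_{34}, and R ~R = \frac{19285}{12}, so R^-1 = ~R / (\frac{19285}{12}).
R v = -\frac{71}{6} e_{1} - \frac{2515}{24} e_{2} + \frac{515}{24} e_{3} - \frac{1571}{12} e_{4} + \frac{589}{12} e_{123} - \frac{17}{3} e_{124} - 58 e_{134} + \frac{153}{8} e_{234}
Answer: \frac{22354}{57855} e_{1} + \frac{79007}{33060} e_{2} + \frac{18401}{38570} e_{3} + \frac{8043}{2755} e_{4}


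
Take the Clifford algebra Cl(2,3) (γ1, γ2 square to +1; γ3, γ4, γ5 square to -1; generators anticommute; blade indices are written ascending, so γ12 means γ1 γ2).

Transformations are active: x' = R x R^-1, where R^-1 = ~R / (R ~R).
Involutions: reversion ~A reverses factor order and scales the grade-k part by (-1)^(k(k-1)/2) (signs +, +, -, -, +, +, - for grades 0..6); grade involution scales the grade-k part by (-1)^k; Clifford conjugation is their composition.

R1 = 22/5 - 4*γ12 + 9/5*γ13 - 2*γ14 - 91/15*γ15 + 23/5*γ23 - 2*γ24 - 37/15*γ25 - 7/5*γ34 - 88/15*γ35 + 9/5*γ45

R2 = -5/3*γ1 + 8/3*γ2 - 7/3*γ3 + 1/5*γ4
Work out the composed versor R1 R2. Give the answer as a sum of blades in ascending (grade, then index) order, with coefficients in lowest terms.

Distribute over the terms of R2 (each basis-blade product reordered to ascending indices, repeated generators contracted through their squares):
R1 (-5/3*γ1) = -22/3*γ1 - 20/3*γ2 + 3*γ3 - 10/3*γ4 - 91/9*γ5 - 23/3*γ123 + 10/3*γ124 + 37/9*γ125 + 7/3*γ134 + 88/9*γ135 - 3*γ145
R1 (8/3*γ2) = -32/3*γ1 + 176/15*γ2 - 184/15*γ3 + 16/3*γ4 + 296/45*γ5 - 24/5*γ123 + 16/3*γ124 + 728/45*γ125 - 56/15*γ234 - 704/45*γ235 + 24/5*γ245
R1 (-7/3*γ3) = 21/5*γ1 + 161/15*γ2 - 154/15*γ3 + 49/15*γ4 + 616/45*γ5 + 28/3*γ123 - 14/3*γ134 - 637/45*γ135 - 14/3*γ234 - 259/45*γ235 - 21/5*γ345
R1 (1/5*γ4) = 2/5*γ1 + 2/5*γ2 + 7/25*γ3 + 22/25*γ4 + 9/25*γ5 - 4/5*γ124 + 9/25*γ134 + 91/75*γ145 + 23/25*γ234 + 37/75*γ245 + 88/75*γ345
Summing the partial products and collecting blades:
Answer: -67/5*γ1 + 81/5*γ2 - 1444/75*γ3 + 461/75*γ4 + 2366/225*γ5 - 47/15*γ123 + 118/15*γ124 + 913/45*γ125 - 148/75*γ134 - 197/45*γ135 - 134/75*γ145 - 187/25*γ234 - 107/5*γ235 + 397/75*γ245 - 227/75*γ345


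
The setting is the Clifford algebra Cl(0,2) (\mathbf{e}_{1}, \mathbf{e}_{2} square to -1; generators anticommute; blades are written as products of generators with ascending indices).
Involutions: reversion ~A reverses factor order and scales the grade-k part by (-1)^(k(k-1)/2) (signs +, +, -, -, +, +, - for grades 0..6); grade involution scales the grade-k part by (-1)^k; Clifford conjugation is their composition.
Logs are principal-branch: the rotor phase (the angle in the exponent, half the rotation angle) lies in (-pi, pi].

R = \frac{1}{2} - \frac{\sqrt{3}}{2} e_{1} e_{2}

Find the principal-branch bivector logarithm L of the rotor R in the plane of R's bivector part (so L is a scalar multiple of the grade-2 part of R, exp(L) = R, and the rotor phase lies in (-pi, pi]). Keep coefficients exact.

The scalar part of R is \frac{1}{2}, and that scalar determines the rotor phase on the principal branch; recovering the unit plane as bivector-part over sine of the phase gives L = phase * plane.
Concretely: cos(phase) = \frac{1}{2} gives phase = ±\frac{\pi}{3}, and since phase/sin(phase) is even the sign is immaterial: L = (phase/sin(phase)) * <R>_2 = (\frac{2 \sqrt{3} \pi}{9}) * <R>_2.
Answer: - \frac{\pi}{3} e_{1} e_{2}


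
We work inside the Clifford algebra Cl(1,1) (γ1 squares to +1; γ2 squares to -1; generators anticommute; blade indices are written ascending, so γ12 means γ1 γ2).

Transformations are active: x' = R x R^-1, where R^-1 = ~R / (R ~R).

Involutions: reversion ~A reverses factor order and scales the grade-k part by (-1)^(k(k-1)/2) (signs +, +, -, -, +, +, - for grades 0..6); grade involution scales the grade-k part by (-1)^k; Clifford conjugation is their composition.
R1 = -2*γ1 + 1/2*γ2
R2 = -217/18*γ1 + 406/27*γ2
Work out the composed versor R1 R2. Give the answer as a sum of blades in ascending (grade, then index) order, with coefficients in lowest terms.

Distribute over the terms of R1 (each basis-blade product reordered to ascending indices, repeated generators contracted through their squares):
(-2*γ1) R2 = 217/9 - 812/27*γ12
(1/2*γ2) R2 = -203/27 + 217/36*γ12
Summing the partial products and collecting blades:
Answer: 448/27 - 2597/108*γ12


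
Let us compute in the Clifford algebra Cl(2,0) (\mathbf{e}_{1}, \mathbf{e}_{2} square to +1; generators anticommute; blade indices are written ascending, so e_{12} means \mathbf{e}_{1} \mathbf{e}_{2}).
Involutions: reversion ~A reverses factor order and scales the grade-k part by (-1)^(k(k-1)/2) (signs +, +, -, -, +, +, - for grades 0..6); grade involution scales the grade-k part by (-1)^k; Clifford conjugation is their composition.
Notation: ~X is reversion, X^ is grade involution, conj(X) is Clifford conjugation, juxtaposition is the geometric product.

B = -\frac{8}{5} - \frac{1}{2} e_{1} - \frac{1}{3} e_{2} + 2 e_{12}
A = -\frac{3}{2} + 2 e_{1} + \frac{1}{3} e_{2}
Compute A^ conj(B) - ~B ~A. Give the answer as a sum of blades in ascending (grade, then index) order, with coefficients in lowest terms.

first term: \frac{58}{45} + \frac{107}{60} e_{1} + \frac{121}{30} e_{2} + \frac{5}{2} e_{12}
second term: \frac{58}{45} - \frac{187}{60} e_{1} + \frac{119}{30} e_{2} + \frac{7}{2} e_{12}
Answer: \frac{49}{10} e_{1} + \frac{1}{15} e_{2} - e_{12}


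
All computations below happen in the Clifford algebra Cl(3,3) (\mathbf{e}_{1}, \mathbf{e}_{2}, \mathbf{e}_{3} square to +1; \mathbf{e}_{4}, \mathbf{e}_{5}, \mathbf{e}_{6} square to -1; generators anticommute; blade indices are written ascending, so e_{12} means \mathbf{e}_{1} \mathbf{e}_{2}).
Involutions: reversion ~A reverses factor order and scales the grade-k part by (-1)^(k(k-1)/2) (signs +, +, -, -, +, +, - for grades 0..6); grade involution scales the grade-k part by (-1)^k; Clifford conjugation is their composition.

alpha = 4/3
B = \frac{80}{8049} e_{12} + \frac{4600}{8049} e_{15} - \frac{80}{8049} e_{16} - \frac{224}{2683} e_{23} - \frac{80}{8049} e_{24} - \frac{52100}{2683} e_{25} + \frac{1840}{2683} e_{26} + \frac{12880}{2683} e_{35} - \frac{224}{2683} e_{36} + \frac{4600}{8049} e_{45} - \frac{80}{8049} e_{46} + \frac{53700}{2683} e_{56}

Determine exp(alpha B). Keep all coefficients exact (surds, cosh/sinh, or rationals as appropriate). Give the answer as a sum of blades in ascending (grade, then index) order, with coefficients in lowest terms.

B^2 term by term: the squares give (\frac{80}{8049})^2*(e_{12})^2 + (\frac{4600}{8049})^2*(e_{15})^2 + (-\frac{80}{8049})^2*(e_{16})^2 + (-\frac{224}{2683})^2*(e_{23})^2 + (-\frac{80}{8049})^2*(e_{24})^2 + (-\frac{52100}{2683})^2*(e_{25})^2 + (\frac{1840}{2683})^2*(e_{26})^2 + (\frac{12880}{2683})^2*(e_{35})^2 + (-\frac{224}{2683})^2*(e_{36})^2 + (\frac{4600}{8049})^2*(e_{45})^2 + (-\frac{80}{8049})^2*(e_{46})^2 + (\frac{53700}{2683})^2*(e_{56})^2 = \frac{6400}{64786401}*(-1) + \frac{21160000}{64786401}*(+1) + \frac{6400}{64786401}*(+1) + \frac{50176}{7198489}*(-1) + \frac{6400}{64786401}*(+1) + \frac{2714410000}{7198489}*(+1) + \frac{3385600}{7198489}*(+1) + \frac{165894400}{7198489}*(+1) + \frac{50176}{7198489}*(+1) + \frac{21160000}{64786401}*(-1) + \frac{6400}{64786401}*(-1) + \frac{2883690000}{7198489}*(-1) = 0 (each basis 2-blade squares to minus the product of its generators' squares); cross terms between blades sharing an index anticommute and cancel; the commuting (index-disjoint) pairs give grade-4 terms 2*c*c'*(blade product), which cancel blade by blade — e_{1235}: \frac{2060800}{21595467} - \frac{2060800}{21595467} = 0; e_{1236}: -\frac{35840}{21595467} + \frac{35840}{21595467} = 0; e_{1245}: \frac{736000}{64786401} - \frac{736000}{64786401} = 0; e_{1246}: -\frac{12800}{64786401} + \frac{12800}{64786401} = 0; e_{1256}: \frac{2864000}{7198489} - \frac{16928000}{21595467} + \frac{8336000}{21595467} = 0; e_{1356}: \frac{2060800}{21595467} - \frac{2060800}{21595467} = 0; e_{1456}: \frac{736000}{64786401} - \frac{736000}{64786401} = 0; e_{2345}: -\frac{2060800}{21595467} + \frac{2060800}{21595467} = 0; e_{2346}: \frac{35840}{21595467} - \frac{35840}{21595467} = 0; e_{2356}: -\frac{24057600}{7198489} - \frac{23340800}{7198489} + \frac{47398400}{7198489} = 0; e_{2456}: -\frac{2864000}{7198489} - \frac{8336000}{21595467} + \frac{16928000}{21595467} = 0; e_{3456}: \frac{2060800}{21595467} - \frac{2060800}{21595467} = 0 — confirming B is simple. So B^2 = 0.
B^2 = 0, and the exponential is exactly linear here: exp(alpha B) = 1 + alpha B (parabolic case).
Answer: 1 + \frac{320}{24147} e_{12} + \frac{18400}{24147} e_{15} - \frac{320}{24147} e_{16} - \frac{896}{8049} e_{23} - \frac{320}{24147} e_{24} - \frac{208400}{8049} e_{25} + \frac{7360}{8049} e_{26} + \frac{51520}{8049} e_{35} - \frac{896}{8049} e_{36} + \frac{18400}{24147} e_{45} - \frac{320}{24147} e_{46} + \frac{71600}{2683} e_{56}


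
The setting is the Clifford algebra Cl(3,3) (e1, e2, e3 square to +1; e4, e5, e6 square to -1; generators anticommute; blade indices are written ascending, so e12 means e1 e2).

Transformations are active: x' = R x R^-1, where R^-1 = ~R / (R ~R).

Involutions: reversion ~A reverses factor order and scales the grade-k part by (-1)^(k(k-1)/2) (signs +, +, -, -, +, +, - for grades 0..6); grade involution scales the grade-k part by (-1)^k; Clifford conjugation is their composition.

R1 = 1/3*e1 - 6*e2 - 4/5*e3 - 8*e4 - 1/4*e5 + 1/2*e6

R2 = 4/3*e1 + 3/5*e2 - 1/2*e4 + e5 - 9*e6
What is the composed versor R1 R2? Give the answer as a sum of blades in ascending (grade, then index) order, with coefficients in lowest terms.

Distribute over the terms of R2 (each basis-blade product reordered to ascending indices, repeated generators contracted through their squares):
R1 (4/3*e1) = 4/9 + 8*e12 + 16/15*e13 + 32/3*e14 + 1/3*e15 - 2/3*e16
R1 (3/5*e2) = -18/5 + 1/5*e12 + 12/25*e23 + 24/5*e24 + 3/20*e25 - 3/10*e26
R1 (-1/2*e4) = -4 - 1/6*e14 + 3*e24 + 2/5*e34 - 1/8*e45 + 1/4*e46
R1 (e5) = 1/4 + 1/3*e15 - 6*e25 - 4/5*e35 - 8*e45 - 1/2*e56
R1 (-9*e6) = 9/2 - 3*e16 + 54*e26 + 36/5*e36 + 72*e46 + 9/4*e56
Summing the partial products and collecting blades:
Answer: -433/180 + 41/5*e12 + 16/15*e13 + 21/2*e14 + 2/3*e15 - 11/3*e16 + 12/25*e23 + 39/5*e24 - 117/20*e25 + 537/10*e26 + 2/5*e34 - 4/5*e35 + 36/5*e36 - 65/8*e45 + 289/4*e46 + 7/4*e56
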